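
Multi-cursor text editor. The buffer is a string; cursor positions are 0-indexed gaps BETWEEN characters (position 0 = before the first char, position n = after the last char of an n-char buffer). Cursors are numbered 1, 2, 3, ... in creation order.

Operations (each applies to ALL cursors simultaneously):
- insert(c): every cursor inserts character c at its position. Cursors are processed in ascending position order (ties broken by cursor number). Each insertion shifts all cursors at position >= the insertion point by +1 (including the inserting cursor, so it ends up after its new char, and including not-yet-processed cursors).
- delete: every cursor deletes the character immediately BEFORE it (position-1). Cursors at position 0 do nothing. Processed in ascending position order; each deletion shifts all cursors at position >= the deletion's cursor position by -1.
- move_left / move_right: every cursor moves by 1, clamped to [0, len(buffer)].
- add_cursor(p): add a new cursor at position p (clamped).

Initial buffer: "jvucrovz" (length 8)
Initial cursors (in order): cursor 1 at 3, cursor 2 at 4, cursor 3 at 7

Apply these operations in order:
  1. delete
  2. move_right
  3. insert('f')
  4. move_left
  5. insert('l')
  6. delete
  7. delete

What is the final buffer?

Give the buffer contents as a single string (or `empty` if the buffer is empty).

Answer: jvfof

Derivation:
After op 1 (delete): buffer="jvroz" (len 5), cursors c1@2 c2@2 c3@4, authorship .....
After op 2 (move_right): buffer="jvroz" (len 5), cursors c1@3 c2@3 c3@5, authorship .....
After op 3 (insert('f')): buffer="jvrffozf" (len 8), cursors c1@5 c2@5 c3@8, authorship ...12..3
After op 4 (move_left): buffer="jvrffozf" (len 8), cursors c1@4 c2@4 c3@7, authorship ...12..3
After op 5 (insert('l')): buffer="jvrfllfozlf" (len 11), cursors c1@6 c2@6 c3@10, authorship ...1122..33
After op 6 (delete): buffer="jvrffozf" (len 8), cursors c1@4 c2@4 c3@7, authorship ...12..3
After op 7 (delete): buffer="jvfof" (len 5), cursors c1@2 c2@2 c3@4, authorship ..2.3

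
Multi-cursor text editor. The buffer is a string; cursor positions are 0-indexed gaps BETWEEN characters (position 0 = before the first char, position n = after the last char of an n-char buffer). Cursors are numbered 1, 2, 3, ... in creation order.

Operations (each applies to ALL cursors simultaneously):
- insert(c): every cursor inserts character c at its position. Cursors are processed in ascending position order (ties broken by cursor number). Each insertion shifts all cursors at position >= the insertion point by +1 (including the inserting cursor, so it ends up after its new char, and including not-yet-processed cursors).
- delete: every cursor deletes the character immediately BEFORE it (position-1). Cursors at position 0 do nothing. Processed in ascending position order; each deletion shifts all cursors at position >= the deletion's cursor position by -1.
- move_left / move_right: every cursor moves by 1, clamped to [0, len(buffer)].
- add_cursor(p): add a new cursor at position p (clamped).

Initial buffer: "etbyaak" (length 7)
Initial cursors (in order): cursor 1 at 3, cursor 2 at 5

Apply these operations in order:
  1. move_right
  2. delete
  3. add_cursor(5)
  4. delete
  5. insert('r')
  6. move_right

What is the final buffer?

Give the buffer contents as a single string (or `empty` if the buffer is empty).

Answer: etrrr

Derivation:
After op 1 (move_right): buffer="etbyaak" (len 7), cursors c1@4 c2@6, authorship .......
After op 2 (delete): buffer="etbak" (len 5), cursors c1@3 c2@4, authorship .....
After op 3 (add_cursor(5)): buffer="etbak" (len 5), cursors c1@3 c2@4 c3@5, authorship .....
After op 4 (delete): buffer="et" (len 2), cursors c1@2 c2@2 c3@2, authorship ..
After op 5 (insert('r')): buffer="etrrr" (len 5), cursors c1@5 c2@5 c3@5, authorship ..123
After op 6 (move_right): buffer="etrrr" (len 5), cursors c1@5 c2@5 c3@5, authorship ..123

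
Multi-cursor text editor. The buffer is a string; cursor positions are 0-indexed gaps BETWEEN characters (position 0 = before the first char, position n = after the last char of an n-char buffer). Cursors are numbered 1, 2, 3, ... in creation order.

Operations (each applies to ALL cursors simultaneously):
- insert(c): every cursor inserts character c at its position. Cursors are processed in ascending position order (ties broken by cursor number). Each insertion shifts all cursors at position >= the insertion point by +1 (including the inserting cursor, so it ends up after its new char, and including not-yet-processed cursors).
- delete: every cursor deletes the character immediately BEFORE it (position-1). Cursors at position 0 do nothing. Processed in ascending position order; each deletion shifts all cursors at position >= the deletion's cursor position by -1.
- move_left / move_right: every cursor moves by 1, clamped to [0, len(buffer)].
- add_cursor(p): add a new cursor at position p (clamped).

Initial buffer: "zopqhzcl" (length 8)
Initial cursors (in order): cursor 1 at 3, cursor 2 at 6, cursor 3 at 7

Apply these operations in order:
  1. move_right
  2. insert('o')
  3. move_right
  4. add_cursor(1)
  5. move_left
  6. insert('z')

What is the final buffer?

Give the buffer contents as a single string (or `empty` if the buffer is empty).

After op 1 (move_right): buffer="zopqhzcl" (len 8), cursors c1@4 c2@7 c3@8, authorship ........
After op 2 (insert('o')): buffer="zopqohzcolo" (len 11), cursors c1@5 c2@9 c3@11, authorship ....1...2.3
After op 3 (move_right): buffer="zopqohzcolo" (len 11), cursors c1@6 c2@10 c3@11, authorship ....1...2.3
After op 4 (add_cursor(1)): buffer="zopqohzcolo" (len 11), cursors c4@1 c1@6 c2@10 c3@11, authorship ....1...2.3
After op 5 (move_left): buffer="zopqohzcolo" (len 11), cursors c4@0 c1@5 c2@9 c3@10, authorship ....1...2.3
After op 6 (insert('z')): buffer="zzopqozhzcozlzo" (len 15), cursors c4@1 c1@7 c2@12 c3@14, authorship 4....11...22.33

Answer: zzopqozhzcozlzo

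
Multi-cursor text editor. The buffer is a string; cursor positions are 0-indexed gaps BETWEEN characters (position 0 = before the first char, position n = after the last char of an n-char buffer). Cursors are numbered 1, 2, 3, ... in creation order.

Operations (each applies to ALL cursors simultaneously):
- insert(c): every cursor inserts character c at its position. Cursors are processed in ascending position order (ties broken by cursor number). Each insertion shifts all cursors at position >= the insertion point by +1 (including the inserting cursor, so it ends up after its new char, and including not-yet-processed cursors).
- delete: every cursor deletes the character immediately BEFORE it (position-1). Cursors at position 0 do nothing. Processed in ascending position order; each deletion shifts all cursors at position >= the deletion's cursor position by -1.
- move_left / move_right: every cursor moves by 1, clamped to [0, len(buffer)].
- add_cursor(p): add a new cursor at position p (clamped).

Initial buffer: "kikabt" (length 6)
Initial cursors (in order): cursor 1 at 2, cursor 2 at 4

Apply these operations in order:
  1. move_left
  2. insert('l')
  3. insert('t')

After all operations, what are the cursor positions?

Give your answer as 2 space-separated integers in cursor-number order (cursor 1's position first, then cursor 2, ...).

Answer: 3 7

Derivation:
After op 1 (move_left): buffer="kikabt" (len 6), cursors c1@1 c2@3, authorship ......
After op 2 (insert('l')): buffer="kliklabt" (len 8), cursors c1@2 c2@5, authorship .1..2...
After op 3 (insert('t')): buffer="kltikltabt" (len 10), cursors c1@3 c2@7, authorship .11..22...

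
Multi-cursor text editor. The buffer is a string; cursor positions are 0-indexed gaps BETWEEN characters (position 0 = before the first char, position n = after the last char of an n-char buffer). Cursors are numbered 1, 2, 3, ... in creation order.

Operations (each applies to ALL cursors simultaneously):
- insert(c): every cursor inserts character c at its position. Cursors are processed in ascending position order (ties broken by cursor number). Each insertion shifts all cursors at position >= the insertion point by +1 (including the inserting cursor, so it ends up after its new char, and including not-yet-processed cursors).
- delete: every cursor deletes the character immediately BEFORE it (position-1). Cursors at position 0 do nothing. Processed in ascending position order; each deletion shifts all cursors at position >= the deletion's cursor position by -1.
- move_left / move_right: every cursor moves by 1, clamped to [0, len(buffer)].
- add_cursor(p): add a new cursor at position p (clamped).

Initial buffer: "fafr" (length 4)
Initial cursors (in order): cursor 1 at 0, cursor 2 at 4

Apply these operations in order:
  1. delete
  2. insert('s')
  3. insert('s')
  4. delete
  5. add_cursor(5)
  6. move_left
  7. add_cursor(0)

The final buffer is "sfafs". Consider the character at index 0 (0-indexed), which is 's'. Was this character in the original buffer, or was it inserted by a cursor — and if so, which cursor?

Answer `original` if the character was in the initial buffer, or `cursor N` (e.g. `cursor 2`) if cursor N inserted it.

After op 1 (delete): buffer="faf" (len 3), cursors c1@0 c2@3, authorship ...
After op 2 (insert('s')): buffer="sfafs" (len 5), cursors c1@1 c2@5, authorship 1...2
After op 3 (insert('s')): buffer="ssfafss" (len 7), cursors c1@2 c2@7, authorship 11...22
After op 4 (delete): buffer="sfafs" (len 5), cursors c1@1 c2@5, authorship 1...2
After op 5 (add_cursor(5)): buffer="sfafs" (len 5), cursors c1@1 c2@5 c3@5, authorship 1...2
After op 6 (move_left): buffer="sfafs" (len 5), cursors c1@0 c2@4 c3@4, authorship 1...2
After op 7 (add_cursor(0)): buffer="sfafs" (len 5), cursors c1@0 c4@0 c2@4 c3@4, authorship 1...2
Authorship (.=original, N=cursor N): 1 . . . 2
Index 0: author = 1

Answer: cursor 1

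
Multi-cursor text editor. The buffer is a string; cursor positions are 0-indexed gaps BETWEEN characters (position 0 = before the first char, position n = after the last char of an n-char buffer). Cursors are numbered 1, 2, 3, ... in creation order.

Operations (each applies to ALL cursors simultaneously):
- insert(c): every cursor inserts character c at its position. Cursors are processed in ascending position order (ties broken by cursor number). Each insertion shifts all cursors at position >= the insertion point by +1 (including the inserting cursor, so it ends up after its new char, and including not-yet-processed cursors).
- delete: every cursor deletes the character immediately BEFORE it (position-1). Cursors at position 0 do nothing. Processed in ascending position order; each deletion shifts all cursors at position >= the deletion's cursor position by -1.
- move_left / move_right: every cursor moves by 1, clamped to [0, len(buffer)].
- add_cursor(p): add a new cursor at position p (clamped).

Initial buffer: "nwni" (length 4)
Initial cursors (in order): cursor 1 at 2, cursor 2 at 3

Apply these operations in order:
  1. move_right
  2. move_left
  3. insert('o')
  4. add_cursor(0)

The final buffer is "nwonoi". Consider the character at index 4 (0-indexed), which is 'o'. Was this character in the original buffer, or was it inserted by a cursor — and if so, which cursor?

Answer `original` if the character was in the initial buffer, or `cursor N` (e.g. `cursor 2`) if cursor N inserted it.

Answer: cursor 2

Derivation:
After op 1 (move_right): buffer="nwni" (len 4), cursors c1@3 c2@4, authorship ....
After op 2 (move_left): buffer="nwni" (len 4), cursors c1@2 c2@3, authorship ....
After op 3 (insert('o')): buffer="nwonoi" (len 6), cursors c1@3 c2@5, authorship ..1.2.
After op 4 (add_cursor(0)): buffer="nwonoi" (len 6), cursors c3@0 c1@3 c2@5, authorship ..1.2.
Authorship (.=original, N=cursor N): . . 1 . 2 .
Index 4: author = 2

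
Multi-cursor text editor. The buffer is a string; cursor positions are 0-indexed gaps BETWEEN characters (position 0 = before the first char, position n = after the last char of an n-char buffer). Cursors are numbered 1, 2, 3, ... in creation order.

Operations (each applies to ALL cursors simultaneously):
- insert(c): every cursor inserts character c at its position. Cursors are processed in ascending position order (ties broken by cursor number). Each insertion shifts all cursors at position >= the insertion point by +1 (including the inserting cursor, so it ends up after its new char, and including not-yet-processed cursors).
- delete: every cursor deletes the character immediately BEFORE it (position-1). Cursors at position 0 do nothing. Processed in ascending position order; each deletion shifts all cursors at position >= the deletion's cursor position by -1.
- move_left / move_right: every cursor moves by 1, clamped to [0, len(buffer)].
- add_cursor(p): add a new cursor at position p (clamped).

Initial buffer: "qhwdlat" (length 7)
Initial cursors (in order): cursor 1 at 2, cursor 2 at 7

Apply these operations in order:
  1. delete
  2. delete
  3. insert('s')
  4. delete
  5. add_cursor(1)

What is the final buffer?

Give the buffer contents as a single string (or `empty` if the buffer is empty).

After op 1 (delete): buffer="qwdla" (len 5), cursors c1@1 c2@5, authorship .....
After op 2 (delete): buffer="wdl" (len 3), cursors c1@0 c2@3, authorship ...
After op 3 (insert('s')): buffer="swdls" (len 5), cursors c1@1 c2@5, authorship 1...2
After op 4 (delete): buffer="wdl" (len 3), cursors c1@0 c2@3, authorship ...
After op 5 (add_cursor(1)): buffer="wdl" (len 3), cursors c1@0 c3@1 c2@3, authorship ...

Answer: wdl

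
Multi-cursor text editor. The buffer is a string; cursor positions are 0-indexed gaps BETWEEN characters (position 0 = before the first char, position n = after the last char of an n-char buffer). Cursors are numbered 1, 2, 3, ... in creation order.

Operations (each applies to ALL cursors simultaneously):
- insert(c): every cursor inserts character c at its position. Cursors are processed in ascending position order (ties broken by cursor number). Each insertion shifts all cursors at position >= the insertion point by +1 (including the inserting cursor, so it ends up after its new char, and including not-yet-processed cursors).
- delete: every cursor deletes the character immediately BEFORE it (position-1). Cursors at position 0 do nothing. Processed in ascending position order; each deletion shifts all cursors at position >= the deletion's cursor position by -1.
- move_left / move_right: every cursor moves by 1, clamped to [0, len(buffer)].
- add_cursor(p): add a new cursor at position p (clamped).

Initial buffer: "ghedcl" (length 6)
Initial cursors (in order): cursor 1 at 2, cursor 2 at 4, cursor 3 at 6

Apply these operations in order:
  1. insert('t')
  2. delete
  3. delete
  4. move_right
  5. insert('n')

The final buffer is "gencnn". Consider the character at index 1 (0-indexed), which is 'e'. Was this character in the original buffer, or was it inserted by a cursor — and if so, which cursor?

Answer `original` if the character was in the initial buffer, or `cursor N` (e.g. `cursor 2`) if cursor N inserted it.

After op 1 (insert('t')): buffer="ghtedtclt" (len 9), cursors c1@3 c2@6 c3@9, authorship ..1..2..3
After op 2 (delete): buffer="ghedcl" (len 6), cursors c1@2 c2@4 c3@6, authorship ......
After op 3 (delete): buffer="gec" (len 3), cursors c1@1 c2@2 c3@3, authorship ...
After op 4 (move_right): buffer="gec" (len 3), cursors c1@2 c2@3 c3@3, authorship ...
After op 5 (insert('n')): buffer="gencnn" (len 6), cursors c1@3 c2@6 c3@6, authorship ..1.23
Authorship (.=original, N=cursor N): . . 1 . 2 3
Index 1: author = original

Answer: original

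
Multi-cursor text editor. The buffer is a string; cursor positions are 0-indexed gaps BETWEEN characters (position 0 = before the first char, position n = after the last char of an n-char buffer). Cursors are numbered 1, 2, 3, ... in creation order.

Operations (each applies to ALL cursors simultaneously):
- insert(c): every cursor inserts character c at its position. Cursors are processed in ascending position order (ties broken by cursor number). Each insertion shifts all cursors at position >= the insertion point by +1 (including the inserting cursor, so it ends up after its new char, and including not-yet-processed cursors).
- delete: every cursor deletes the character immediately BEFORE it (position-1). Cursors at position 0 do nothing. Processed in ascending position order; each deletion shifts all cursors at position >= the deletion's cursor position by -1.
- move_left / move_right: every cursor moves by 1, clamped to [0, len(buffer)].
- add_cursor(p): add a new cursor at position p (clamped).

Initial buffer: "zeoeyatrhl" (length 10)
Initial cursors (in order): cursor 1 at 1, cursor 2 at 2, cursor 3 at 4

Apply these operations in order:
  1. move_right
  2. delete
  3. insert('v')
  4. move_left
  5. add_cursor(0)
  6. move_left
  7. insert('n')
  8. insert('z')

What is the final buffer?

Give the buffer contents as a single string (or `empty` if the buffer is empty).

Answer: nzznnzzvvnzevatrhl

Derivation:
After op 1 (move_right): buffer="zeoeyatrhl" (len 10), cursors c1@2 c2@3 c3@5, authorship ..........
After op 2 (delete): buffer="zeatrhl" (len 7), cursors c1@1 c2@1 c3@2, authorship .......
After op 3 (insert('v')): buffer="zvvevatrhl" (len 10), cursors c1@3 c2@3 c3@5, authorship .12.3.....
After op 4 (move_left): buffer="zvvevatrhl" (len 10), cursors c1@2 c2@2 c3@4, authorship .12.3.....
After op 5 (add_cursor(0)): buffer="zvvevatrhl" (len 10), cursors c4@0 c1@2 c2@2 c3@4, authorship .12.3.....
After op 6 (move_left): buffer="zvvevatrhl" (len 10), cursors c4@0 c1@1 c2@1 c3@3, authorship .12.3.....
After op 7 (insert('n')): buffer="nznnvvnevatrhl" (len 14), cursors c4@1 c1@4 c2@4 c3@7, authorship 4.12123.3.....
After op 8 (insert('z')): buffer="nzznnzzvvnzevatrhl" (len 18), cursors c4@2 c1@7 c2@7 c3@11, authorship 44.12121233.3.....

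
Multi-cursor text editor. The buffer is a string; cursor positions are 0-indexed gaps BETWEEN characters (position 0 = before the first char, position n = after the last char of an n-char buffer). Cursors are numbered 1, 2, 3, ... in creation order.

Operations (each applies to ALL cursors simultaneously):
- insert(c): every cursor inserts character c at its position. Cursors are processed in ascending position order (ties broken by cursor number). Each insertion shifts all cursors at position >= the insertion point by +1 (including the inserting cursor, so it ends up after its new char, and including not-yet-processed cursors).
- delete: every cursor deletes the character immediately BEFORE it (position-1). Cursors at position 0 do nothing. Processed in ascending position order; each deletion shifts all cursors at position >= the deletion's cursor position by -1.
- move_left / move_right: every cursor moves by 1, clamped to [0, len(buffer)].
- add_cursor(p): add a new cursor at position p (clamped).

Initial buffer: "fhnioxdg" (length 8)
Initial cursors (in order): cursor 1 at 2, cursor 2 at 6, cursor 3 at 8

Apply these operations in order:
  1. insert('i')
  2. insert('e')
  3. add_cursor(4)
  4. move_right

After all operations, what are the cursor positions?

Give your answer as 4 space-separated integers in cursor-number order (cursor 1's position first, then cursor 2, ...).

Answer: 5 11 14 5

Derivation:
After op 1 (insert('i')): buffer="fhinioxidgi" (len 11), cursors c1@3 c2@8 c3@11, authorship ..1....2..3
After op 2 (insert('e')): buffer="fhienioxiedgie" (len 14), cursors c1@4 c2@10 c3@14, authorship ..11....22..33
After op 3 (add_cursor(4)): buffer="fhienioxiedgie" (len 14), cursors c1@4 c4@4 c2@10 c3@14, authorship ..11....22..33
After op 4 (move_right): buffer="fhienioxiedgie" (len 14), cursors c1@5 c4@5 c2@11 c3@14, authorship ..11....22..33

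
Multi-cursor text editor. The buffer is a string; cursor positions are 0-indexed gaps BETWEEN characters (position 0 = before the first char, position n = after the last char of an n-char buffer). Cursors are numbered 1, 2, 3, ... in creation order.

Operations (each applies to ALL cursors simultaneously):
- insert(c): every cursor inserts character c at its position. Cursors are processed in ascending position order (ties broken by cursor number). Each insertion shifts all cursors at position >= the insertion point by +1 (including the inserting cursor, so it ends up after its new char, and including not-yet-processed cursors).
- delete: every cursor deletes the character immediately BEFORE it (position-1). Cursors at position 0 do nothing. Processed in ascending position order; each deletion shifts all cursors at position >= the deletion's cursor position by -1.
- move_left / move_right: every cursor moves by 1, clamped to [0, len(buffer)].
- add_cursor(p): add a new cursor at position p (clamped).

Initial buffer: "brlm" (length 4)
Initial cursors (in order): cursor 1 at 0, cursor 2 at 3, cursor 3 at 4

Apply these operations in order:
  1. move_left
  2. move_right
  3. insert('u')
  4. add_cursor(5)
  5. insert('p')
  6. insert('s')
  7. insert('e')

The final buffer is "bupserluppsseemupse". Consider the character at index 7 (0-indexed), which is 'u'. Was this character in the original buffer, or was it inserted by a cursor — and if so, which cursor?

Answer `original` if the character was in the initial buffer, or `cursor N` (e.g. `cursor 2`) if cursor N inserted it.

Answer: cursor 2

Derivation:
After op 1 (move_left): buffer="brlm" (len 4), cursors c1@0 c2@2 c3@3, authorship ....
After op 2 (move_right): buffer="brlm" (len 4), cursors c1@1 c2@3 c3@4, authorship ....
After op 3 (insert('u')): buffer="burlumu" (len 7), cursors c1@2 c2@5 c3@7, authorship .1..2.3
After op 4 (add_cursor(5)): buffer="burlumu" (len 7), cursors c1@2 c2@5 c4@5 c3@7, authorship .1..2.3
After op 5 (insert('p')): buffer="buprluppmup" (len 11), cursors c1@3 c2@8 c4@8 c3@11, authorship .11..224.33
After op 6 (insert('s')): buffer="bupsrluppssmups" (len 15), cursors c1@4 c2@11 c4@11 c3@15, authorship .111..22424.333
After op 7 (insert('e')): buffer="bupserluppsseemupse" (len 19), cursors c1@5 c2@14 c4@14 c3@19, authorship .1111..2242424.3333
Authorship (.=original, N=cursor N): . 1 1 1 1 . . 2 2 4 2 4 2 4 . 3 3 3 3
Index 7: author = 2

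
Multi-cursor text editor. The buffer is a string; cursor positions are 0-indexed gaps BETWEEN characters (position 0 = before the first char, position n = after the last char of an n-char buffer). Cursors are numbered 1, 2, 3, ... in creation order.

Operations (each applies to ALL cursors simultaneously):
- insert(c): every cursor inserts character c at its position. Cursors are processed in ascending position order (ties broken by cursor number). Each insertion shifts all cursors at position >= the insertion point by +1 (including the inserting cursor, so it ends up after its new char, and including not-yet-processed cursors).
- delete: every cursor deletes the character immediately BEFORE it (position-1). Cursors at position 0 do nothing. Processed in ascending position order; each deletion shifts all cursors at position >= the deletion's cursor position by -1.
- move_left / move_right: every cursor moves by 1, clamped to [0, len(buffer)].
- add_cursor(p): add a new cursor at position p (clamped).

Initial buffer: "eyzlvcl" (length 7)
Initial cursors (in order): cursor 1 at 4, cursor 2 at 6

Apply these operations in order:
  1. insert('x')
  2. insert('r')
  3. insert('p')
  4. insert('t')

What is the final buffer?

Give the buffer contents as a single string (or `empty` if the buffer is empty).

After op 1 (insert('x')): buffer="eyzlxvcxl" (len 9), cursors c1@5 c2@8, authorship ....1..2.
After op 2 (insert('r')): buffer="eyzlxrvcxrl" (len 11), cursors c1@6 c2@10, authorship ....11..22.
After op 3 (insert('p')): buffer="eyzlxrpvcxrpl" (len 13), cursors c1@7 c2@12, authorship ....111..222.
After op 4 (insert('t')): buffer="eyzlxrptvcxrptl" (len 15), cursors c1@8 c2@14, authorship ....1111..2222.

Answer: eyzlxrptvcxrptl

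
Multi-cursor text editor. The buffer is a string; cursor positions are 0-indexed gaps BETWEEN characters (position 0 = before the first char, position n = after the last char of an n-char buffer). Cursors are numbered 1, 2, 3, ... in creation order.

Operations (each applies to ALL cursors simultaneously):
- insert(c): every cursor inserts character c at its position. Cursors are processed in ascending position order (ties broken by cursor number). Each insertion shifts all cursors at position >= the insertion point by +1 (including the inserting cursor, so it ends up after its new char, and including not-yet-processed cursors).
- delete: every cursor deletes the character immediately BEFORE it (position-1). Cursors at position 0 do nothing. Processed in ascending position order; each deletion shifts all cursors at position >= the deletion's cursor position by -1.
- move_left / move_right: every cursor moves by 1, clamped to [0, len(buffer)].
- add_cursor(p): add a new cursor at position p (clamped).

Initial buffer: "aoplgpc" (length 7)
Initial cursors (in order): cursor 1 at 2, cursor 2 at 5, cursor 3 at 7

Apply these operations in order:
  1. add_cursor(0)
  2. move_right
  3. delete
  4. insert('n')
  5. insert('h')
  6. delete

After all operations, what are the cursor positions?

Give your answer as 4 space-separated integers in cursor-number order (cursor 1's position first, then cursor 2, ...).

Answer: 3 7 7 1

Derivation:
After op 1 (add_cursor(0)): buffer="aoplgpc" (len 7), cursors c4@0 c1@2 c2@5 c3@7, authorship .......
After op 2 (move_right): buffer="aoplgpc" (len 7), cursors c4@1 c1@3 c2@6 c3@7, authorship .......
After op 3 (delete): buffer="olg" (len 3), cursors c4@0 c1@1 c2@3 c3@3, authorship ...
After op 4 (insert('n')): buffer="nonlgnn" (len 7), cursors c4@1 c1@3 c2@7 c3@7, authorship 4.1..23
After op 5 (insert('h')): buffer="nhonhlgnnhh" (len 11), cursors c4@2 c1@5 c2@11 c3@11, authorship 44.11..2323
After op 6 (delete): buffer="nonlgnn" (len 7), cursors c4@1 c1@3 c2@7 c3@7, authorship 4.1..23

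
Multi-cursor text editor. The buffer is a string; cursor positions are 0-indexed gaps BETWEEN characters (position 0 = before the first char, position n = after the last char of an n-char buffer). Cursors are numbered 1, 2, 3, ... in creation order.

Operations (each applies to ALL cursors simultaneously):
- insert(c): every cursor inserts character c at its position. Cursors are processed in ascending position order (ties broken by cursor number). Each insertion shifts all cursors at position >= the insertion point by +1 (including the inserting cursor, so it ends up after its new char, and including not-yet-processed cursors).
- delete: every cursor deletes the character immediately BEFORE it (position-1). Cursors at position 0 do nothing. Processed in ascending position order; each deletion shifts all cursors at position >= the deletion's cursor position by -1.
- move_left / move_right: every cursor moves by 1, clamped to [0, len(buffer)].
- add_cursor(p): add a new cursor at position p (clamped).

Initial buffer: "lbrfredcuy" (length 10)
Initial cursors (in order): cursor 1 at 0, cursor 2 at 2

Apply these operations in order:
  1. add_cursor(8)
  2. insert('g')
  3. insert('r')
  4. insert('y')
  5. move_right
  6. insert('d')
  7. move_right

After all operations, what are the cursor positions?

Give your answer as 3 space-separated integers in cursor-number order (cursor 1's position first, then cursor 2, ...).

After op 1 (add_cursor(8)): buffer="lbrfredcuy" (len 10), cursors c1@0 c2@2 c3@8, authorship ..........
After op 2 (insert('g')): buffer="glbgrfredcguy" (len 13), cursors c1@1 c2@4 c3@11, authorship 1..2......3..
After op 3 (insert('r')): buffer="grlbgrrfredcgruy" (len 16), cursors c1@2 c2@6 c3@14, authorship 11..22......33..
After op 4 (insert('y')): buffer="grylbgryrfredcgryuy" (len 19), cursors c1@3 c2@8 c3@17, authorship 111..222......333..
After op 5 (move_right): buffer="grylbgryrfredcgryuy" (len 19), cursors c1@4 c2@9 c3@18, authorship 111..222......333..
After op 6 (insert('d')): buffer="gryldbgryrdfredcgryudy" (len 22), cursors c1@5 c2@11 c3@21, authorship 111.1.222.2.....333.3.
After op 7 (move_right): buffer="gryldbgryrdfredcgryudy" (len 22), cursors c1@6 c2@12 c3@22, authorship 111.1.222.2.....333.3.

Answer: 6 12 22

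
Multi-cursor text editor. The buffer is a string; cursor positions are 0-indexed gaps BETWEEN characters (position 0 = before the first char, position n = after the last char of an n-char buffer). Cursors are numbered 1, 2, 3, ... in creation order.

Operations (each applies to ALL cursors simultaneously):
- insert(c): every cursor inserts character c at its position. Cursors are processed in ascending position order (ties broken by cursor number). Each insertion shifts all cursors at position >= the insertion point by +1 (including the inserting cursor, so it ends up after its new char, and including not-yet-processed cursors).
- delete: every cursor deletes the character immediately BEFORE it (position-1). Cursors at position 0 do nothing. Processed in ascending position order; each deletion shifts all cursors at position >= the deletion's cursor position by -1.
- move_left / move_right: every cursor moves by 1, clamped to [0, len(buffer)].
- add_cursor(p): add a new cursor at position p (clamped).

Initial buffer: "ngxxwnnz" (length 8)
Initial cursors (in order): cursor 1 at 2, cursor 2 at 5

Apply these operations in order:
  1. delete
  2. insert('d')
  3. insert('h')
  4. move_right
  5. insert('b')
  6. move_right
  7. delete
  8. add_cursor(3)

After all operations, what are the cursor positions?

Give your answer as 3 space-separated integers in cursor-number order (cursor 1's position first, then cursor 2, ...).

After op 1 (delete): buffer="nxxnnz" (len 6), cursors c1@1 c2@3, authorship ......
After op 2 (insert('d')): buffer="ndxxdnnz" (len 8), cursors c1@2 c2@5, authorship .1..2...
After op 3 (insert('h')): buffer="ndhxxdhnnz" (len 10), cursors c1@3 c2@7, authorship .11..22...
After op 4 (move_right): buffer="ndhxxdhnnz" (len 10), cursors c1@4 c2@8, authorship .11..22...
After op 5 (insert('b')): buffer="ndhxbxdhnbnz" (len 12), cursors c1@5 c2@10, authorship .11.1.22.2..
After op 6 (move_right): buffer="ndhxbxdhnbnz" (len 12), cursors c1@6 c2@11, authorship .11.1.22.2..
After op 7 (delete): buffer="ndhxbdhnbz" (len 10), cursors c1@5 c2@9, authorship .11.122.2.
After op 8 (add_cursor(3)): buffer="ndhxbdhnbz" (len 10), cursors c3@3 c1@5 c2@9, authorship .11.122.2.

Answer: 5 9 3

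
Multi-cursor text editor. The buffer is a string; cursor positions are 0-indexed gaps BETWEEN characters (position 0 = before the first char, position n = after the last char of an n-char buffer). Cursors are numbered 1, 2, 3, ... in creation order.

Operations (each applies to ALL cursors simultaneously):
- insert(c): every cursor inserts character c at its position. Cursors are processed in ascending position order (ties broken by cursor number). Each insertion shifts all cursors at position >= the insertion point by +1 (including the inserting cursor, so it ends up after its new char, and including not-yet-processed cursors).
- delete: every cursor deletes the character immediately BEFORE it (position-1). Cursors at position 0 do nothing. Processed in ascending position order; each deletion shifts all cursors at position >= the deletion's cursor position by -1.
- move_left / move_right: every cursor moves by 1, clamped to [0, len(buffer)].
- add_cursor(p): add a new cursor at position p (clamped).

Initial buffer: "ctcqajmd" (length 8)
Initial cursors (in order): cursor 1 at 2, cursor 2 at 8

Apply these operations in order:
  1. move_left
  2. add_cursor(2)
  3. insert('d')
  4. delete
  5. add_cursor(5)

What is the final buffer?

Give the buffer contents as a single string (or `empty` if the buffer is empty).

Answer: ctcqajmd

Derivation:
After op 1 (move_left): buffer="ctcqajmd" (len 8), cursors c1@1 c2@7, authorship ........
After op 2 (add_cursor(2)): buffer="ctcqajmd" (len 8), cursors c1@1 c3@2 c2@7, authorship ........
After op 3 (insert('d')): buffer="cdtdcqajmdd" (len 11), cursors c1@2 c3@4 c2@10, authorship .1.3.....2.
After op 4 (delete): buffer="ctcqajmd" (len 8), cursors c1@1 c3@2 c2@7, authorship ........
After op 5 (add_cursor(5)): buffer="ctcqajmd" (len 8), cursors c1@1 c3@2 c4@5 c2@7, authorship ........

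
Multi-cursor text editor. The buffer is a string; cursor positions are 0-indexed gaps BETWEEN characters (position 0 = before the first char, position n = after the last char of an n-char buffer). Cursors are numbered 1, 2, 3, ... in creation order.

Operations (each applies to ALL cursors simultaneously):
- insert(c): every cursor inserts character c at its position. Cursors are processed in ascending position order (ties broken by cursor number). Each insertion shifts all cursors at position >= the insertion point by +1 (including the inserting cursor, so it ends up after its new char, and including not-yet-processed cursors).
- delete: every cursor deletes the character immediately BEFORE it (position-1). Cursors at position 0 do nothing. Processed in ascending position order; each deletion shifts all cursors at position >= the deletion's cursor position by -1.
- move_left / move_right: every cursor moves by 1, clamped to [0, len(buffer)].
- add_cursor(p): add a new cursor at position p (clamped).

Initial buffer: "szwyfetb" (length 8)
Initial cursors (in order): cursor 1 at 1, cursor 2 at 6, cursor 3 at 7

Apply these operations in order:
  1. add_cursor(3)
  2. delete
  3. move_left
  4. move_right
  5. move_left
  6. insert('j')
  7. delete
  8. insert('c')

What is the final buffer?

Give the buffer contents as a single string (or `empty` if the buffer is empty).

After op 1 (add_cursor(3)): buffer="szwyfetb" (len 8), cursors c1@1 c4@3 c2@6 c3@7, authorship ........
After op 2 (delete): buffer="zyfb" (len 4), cursors c1@0 c4@1 c2@3 c3@3, authorship ....
After op 3 (move_left): buffer="zyfb" (len 4), cursors c1@0 c4@0 c2@2 c3@2, authorship ....
After op 4 (move_right): buffer="zyfb" (len 4), cursors c1@1 c4@1 c2@3 c3@3, authorship ....
After op 5 (move_left): buffer="zyfb" (len 4), cursors c1@0 c4@0 c2@2 c3@2, authorship ....
After op 6 (insert('j')): buffer="jjzyjjfb" (len 8), cursors c1@2 c4@2 c2@6 c3@6, authorship 14..23..
After op 7 (delete): buffer="zyfb" (len 4), cursors c1@0 c4@0 c2@2 c3@2, authorship ....
After op 8 (insert('c')): buffer="cczyccfb" (len 8), cursors c1@2 c4@2 c2@6 c3@6, authorship 14..23..

Answer: cczyccfb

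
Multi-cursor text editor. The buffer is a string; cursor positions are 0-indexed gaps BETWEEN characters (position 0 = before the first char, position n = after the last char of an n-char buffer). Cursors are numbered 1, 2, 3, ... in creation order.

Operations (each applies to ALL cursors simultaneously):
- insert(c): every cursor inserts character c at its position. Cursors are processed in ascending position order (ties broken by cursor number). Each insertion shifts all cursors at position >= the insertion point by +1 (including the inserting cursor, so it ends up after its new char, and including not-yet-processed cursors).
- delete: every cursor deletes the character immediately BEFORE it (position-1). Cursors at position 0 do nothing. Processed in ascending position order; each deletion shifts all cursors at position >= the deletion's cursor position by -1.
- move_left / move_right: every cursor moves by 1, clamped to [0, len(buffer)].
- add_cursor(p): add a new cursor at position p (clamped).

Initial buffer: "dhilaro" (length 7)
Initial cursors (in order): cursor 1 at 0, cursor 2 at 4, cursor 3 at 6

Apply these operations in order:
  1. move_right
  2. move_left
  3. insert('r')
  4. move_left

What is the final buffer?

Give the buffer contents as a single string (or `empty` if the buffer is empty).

Answer: rdhilrarro

Derivation:
After op 1 (move_right): buffer="dhilaro" (len 7), cursors c1@1 c2@5 c3@7, authorship .......
After op 2 (move_left): buffer="dhilaro" (len 7), cursors c1@0 c2@4 c3@6, authorship .......
After op 3 (insert('r')): buffer="rdhilrarro" (len 10), cursors c1@1 c2@6 c3@9, authorship 1....2..3.
After op 4 (move_left): buffer="rdhilrarro" (len 10), cursors c1@0 c2@5 c3@8, authorship 1....2..3.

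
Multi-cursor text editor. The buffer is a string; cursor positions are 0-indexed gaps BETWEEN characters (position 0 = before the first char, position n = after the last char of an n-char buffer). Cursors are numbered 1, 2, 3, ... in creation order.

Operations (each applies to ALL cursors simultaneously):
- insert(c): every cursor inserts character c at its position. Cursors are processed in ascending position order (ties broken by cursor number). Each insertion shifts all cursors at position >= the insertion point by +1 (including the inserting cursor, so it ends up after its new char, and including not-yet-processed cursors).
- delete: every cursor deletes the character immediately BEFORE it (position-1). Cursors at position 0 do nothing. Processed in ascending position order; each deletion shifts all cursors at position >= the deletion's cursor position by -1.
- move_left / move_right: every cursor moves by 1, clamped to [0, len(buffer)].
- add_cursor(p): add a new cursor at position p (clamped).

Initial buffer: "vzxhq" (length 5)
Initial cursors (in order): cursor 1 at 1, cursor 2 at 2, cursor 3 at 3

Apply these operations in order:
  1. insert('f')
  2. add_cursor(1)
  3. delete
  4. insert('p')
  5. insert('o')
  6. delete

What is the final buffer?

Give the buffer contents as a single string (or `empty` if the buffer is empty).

After op 1 (insert('f')): buffer="vfzfxfhq" (len 8), cursors c1@2 c2@4 c3@6, authorship .1.2.3..
After op 2 (add_cursor(1)): buffer="vfzfxfhq" (len 8), cursors c4@1 c1@2 c2@4 c3@6, authorship .1.2.3..
After op 3 (delete): buffer="zxhq" (len 4), cursors c1@0 c4@0 c2@1 c3@2, authorship ....
After op 4 (insert('p')): buffer="ppzpxphq" (len 8), cursors c1@2 c4@2 c2@4 c3@6, authorship 14.2.3..
After op 5 (insert('o')): buffer="ppoozpoxpohq" (len 12), cursors c1@4 c4@4 c2@7 c3@10, authorship 1414.22.33..
After op 6 (delete): buffer="ppzpxphq" (len 8), cursors c1@2 c4@2 c2@4 c3@6, authorship 14.2.3..

Answer: ppzpxphq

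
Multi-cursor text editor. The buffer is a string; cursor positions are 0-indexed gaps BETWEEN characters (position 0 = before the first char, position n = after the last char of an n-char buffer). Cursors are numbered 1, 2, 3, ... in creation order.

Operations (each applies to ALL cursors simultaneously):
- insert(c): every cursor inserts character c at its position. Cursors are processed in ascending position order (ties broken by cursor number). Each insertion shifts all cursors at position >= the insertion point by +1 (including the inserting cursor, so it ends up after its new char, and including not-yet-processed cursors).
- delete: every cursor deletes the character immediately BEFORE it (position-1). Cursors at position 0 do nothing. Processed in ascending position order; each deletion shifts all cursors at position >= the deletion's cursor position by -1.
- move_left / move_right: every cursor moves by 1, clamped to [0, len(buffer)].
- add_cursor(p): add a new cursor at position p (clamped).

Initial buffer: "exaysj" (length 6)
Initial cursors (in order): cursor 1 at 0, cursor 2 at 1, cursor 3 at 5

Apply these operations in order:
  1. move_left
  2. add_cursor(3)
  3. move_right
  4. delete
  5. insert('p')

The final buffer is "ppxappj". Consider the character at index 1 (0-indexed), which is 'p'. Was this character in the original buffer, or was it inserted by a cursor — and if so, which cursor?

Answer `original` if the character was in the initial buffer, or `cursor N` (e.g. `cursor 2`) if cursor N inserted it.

Answer: cursor 2

Derivation:
After op 1 (move_left): buffer="exaysj" (len 6), cursors c1@0 c2@0 c3@4, authorship ......
After op 2 (add_cursor(3)): buffer="exaysj" (len 6), cursors c1@0 c2@0 c4@3 c3@4, authorship ......
After op 3 (move_right): buffer="exaysj" (len 6), cursors c1@1 c2@1 c4@4 c3@5, authorship ......
After op 4 (delete): buffer="xaj" (len 3), cursors c1@0 c2@0 c3@2 c4@2, authorship ...
After op 5 (insert('p')): buffer="ppxappj" (len 7), cursors c1@2 c2@2 c3@6 c4@6, authorship 12..34.
Authorship (.=original, N=cursor N): 1 2 . . 3 4 .
Index 1: author = 2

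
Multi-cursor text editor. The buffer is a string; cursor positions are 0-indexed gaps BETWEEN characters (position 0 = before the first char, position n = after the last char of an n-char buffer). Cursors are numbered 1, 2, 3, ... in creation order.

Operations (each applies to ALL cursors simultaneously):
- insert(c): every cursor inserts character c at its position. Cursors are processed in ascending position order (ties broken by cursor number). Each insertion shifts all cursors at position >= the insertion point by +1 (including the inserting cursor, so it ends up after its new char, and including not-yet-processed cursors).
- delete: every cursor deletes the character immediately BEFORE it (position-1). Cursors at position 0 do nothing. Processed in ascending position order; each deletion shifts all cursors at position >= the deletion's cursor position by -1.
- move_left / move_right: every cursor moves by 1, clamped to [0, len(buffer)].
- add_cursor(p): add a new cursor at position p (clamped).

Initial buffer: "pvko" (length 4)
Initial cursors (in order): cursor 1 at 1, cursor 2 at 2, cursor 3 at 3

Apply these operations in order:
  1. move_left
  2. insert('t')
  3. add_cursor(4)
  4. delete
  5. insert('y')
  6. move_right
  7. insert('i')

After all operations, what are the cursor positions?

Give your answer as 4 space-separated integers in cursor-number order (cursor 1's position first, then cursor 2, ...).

Answer: 3 10 10 10

Derivation:
After op 1 (move_left): buffer="pvko" (len 4), cursors c1@0 c2@1 c3@2, authorship ....
After op 2 (insert('t')): buffer="tptvtko" (len 7), cursors c1@1 c2@3 c3@5, authorship 1.2.3..
After op 3 (add_cursor(4)): buffer="tptvtko" (len 7), cursors c1@1 c2@3 c4@4 c3@5, authorship 1.2.3..
After op 4 (delete): buffer="pko" (len 3), cursors c1@0 c2@1 c3@1 c4@1, authorship ...
After op 5 (insert('y')): buffer="ypyyyko" (len 7), cursors c1@1 c2@5 c3@5 c4@5, authorship 1.234..
After op 6 (move_right): buffer="ypyyyko" (len 7), cursors c1@2 c2@6 c3@6 c4@6, authorship 1.234..
After op 7 (insert('i')): buffer="ypiyyykiiio" (len 11), cursors c1@3 c2@10 c3@10 c4@10, authorship 1.1234.234.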